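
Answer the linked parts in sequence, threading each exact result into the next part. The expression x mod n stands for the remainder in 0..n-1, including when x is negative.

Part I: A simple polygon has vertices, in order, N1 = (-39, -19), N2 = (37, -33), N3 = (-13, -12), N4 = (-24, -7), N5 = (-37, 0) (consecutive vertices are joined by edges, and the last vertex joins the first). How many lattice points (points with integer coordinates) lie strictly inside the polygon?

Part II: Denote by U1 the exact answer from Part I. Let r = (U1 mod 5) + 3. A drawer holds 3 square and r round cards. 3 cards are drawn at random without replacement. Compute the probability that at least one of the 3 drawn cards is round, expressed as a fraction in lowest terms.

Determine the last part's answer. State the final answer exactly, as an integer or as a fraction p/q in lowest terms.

Part I: cross terms: (-39*-33 - 37*-19)=1990, (37*-12 - -13*-33)=-873, (-13*-7 - -24*-12)=-197, (-24*0 - -37*-7)=-259, (-37*-19 - -39*0)=703; twice the area = |1364| = 1364; area = 682; boundary points = 2 + 1 + 1 + 1 + 1 = 6; strictly interior points = area - boundary/2 + 1 = 680; answer 680
Part II: U1 = 680; r = 3; total draws C(6,3) = 20; complement C(3,3) = 1; favorable 20 - 1 = 19; P = 19/20; answer 19/20

19/20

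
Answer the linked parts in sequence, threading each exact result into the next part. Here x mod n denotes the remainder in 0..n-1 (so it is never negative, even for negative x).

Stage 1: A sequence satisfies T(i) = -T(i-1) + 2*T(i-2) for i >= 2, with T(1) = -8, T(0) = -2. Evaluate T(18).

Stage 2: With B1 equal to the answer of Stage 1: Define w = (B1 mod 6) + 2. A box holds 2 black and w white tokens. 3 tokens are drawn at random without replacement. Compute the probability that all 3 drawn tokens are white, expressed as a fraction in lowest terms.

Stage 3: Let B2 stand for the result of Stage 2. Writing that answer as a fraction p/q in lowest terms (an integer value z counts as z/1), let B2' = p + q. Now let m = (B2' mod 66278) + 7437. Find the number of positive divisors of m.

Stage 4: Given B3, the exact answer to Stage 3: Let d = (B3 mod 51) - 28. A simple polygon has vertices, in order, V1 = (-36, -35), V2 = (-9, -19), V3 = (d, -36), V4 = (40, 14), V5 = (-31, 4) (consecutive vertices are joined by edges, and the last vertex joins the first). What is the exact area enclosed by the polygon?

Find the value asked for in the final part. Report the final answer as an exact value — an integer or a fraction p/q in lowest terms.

1714

Stage 1: T(2) = -1*(-8) + 2*(-2) = 4; iterating: T(2)=4, T(3)=-20, T(4)=28, T(5)=-68, T(6)=124, T(7)=-260, T(8)=508, T(9)=-1028, T(10)=2044, T(11)=-4100, T(12)=8188, T(13)=-16388, T(14)=32764, T(15)=-65540, T(16)=131068, T(17)=-262148, T(18)=524284; answer 524284
Stage 2: B1 = 524284; w = 6; total draws C(8,3) = 56; favorable C(6,3) = 20; P = 5/14; answer 5/14
Stage 3: B2 = 5/14; threaded value p + q = 19; m = 7456; 7456 = 2^5 * 233; number of divisors = (5+1) * (1+1) = 12; answer 12
Stage 4: B3 = 12; d = -16; cross terms: (-36*-19 - -9*-35)=369, (-9*-36 - -16*-19)=20, (-16*14 - 40*-36)=1216, (40*4 - -31*14)=594, (-31*-35 - -36*4)=1229; twice the area = |3428| = 3428; area = 1714; answer 1714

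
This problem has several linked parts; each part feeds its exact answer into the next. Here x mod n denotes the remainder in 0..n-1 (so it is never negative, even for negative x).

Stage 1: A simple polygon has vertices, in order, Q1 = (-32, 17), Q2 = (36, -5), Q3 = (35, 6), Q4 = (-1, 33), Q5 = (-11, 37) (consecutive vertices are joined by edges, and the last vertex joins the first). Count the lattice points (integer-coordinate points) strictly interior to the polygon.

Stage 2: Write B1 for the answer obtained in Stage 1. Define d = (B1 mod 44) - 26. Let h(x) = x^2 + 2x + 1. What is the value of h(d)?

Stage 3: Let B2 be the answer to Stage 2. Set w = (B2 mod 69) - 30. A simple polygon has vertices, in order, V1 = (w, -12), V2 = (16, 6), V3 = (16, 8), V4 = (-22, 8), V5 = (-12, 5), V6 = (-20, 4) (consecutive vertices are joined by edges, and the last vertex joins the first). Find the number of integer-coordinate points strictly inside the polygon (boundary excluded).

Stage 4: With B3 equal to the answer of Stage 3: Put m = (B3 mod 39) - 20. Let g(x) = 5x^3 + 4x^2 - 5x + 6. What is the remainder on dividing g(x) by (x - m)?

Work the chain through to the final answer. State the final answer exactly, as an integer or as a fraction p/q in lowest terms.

Stage 1: cross terms: (-32*-5 - 36*17)=-452, (36*6 - 35*-5)=391, (35*33 - -1*6)=1161, (-1*37 - -11*33)=326, (-11*17 - -32*37)=997; twice the area = |2423| = 2423; area = 2423/2; boundary points = 2 + 1 + 9 + 2 + 1 = 15; strictly interior points = area - boundary/2 + 1 = 1205; answer 1205
Stage 2: B1 = 1205; d = -9; 1*(-9)^2 + 2*(-9)^1 + 1 = (81) + (-18) + (1) = 64; answer 64
Stage 3: B2 = 64; w = 34; cross terms: (34*6 - 16*-12)=396, (16*8 - 16*6)=32, (16*8 - -22*8)=304, (-22*5 - -12*8)=-14, (-12*4 - -20*5)=52, (-20*-12 - 34*4)=104; twice the area = |874| = 874; area = 437; boundary points = 18 + 2 + 38 + 1 + 1 + 2 = 62; strictly interior points = area - boundary/2 + 1 = 407; answer 407
Stage 4: B3 = 407; m = -3; remainder = value at the root: 5*(-3)^3 + 4*(-3)^2 - 5*(-3)^1 + 6 = (-135) + (36) + (15) + (6) = -78; answer -78

-78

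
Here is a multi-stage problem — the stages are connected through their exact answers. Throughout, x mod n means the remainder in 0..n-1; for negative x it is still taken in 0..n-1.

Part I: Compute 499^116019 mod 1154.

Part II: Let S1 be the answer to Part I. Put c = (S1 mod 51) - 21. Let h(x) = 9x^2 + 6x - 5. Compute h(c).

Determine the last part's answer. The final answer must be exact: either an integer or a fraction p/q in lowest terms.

Part I: squarings mod 1154: 499^1=499, 499^2=891, 499^4=1083, 499^8=425, 499^16=601, 499^32=1153, 499^64=1, 499^128=1, 499^256=1, 499^512=1, 499^1024=1, 499^2048=1, 499^4096=1, 499^8192=1, 499^16384=1, 499^32768=1, 499^65536=1; 499^116019 = 499^1 * 499^2 * 499^16 * 499^32 * 499^256 * 499^1024 * 499^16384 * 499^32768 * 499^65536 = 999 (mod 1154); answer 999
Part II: S1 = 999; c = 9; 9*(9)^2 + 6*(9)^1 - 5 = (729) + (54) + (-5) = 778; answer 778

778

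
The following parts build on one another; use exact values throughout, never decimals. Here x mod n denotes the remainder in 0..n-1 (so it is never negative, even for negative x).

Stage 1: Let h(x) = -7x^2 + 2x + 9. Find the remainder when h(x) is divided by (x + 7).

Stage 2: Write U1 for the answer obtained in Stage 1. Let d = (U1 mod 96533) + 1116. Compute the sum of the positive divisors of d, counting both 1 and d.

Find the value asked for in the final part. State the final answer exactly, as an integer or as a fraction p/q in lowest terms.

Stage 1: remainder = value at the root: -7*(-7)^2 + 2*(-7)^1 + 9 = (-343) + (-14) + (9) = -348; answer -348
Stage 2: U1 = -348; d = 97301; 97301 is prime, so its only divisors are 1 and 97301; sigma = 1 + 97301 = 97302; answer 97302

97302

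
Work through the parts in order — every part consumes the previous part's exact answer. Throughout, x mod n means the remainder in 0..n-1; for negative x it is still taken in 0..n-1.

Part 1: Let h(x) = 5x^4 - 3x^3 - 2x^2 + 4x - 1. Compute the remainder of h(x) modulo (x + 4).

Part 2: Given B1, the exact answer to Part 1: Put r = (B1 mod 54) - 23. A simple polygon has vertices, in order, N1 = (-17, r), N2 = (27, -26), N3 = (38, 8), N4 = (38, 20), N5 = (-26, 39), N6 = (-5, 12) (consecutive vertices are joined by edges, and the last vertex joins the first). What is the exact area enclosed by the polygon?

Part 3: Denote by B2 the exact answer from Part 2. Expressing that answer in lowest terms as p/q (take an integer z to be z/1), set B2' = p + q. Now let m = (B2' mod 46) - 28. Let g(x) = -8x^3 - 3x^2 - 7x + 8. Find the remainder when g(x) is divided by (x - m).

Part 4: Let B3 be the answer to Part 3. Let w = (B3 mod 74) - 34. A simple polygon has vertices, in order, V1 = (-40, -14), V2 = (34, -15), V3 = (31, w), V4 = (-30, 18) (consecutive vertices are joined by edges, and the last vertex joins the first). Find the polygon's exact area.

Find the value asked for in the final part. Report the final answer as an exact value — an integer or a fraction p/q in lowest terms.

Part 1: remainder = value at the root: 5*(-4)^4 - 3*(-4)^3 - 2*(-4)^2 + 4*(-4)^1 - 1 = (1280) + (192) + (-32) + (-16) + (-1) = 1423; answer 1423
Part 2: B1 = 1423; r = -4; cross terms: (-17*-26 - 27*-4)=550, (27*8 - 38*-26)=1204, (38*20 - 38*8)=456, (38*39 - -26*20)=2002, (-26*12 - -5*39)=-117, (-5*-4 - -17*12)=224; twice the area = |4319| = 4319; area = 4319/2; answer 4319/2
Part 3: B2 = 4319/2; threaded value p + q = 4321; m = 15; remainder = value at the root: -8*(15)^3 - 3*(15)^2 - 7*(15)^1 + 8 = (-27000) + (-675) + (-105) + (8) = -27772; answer -27772
Part 4: B3 = -27772; w = 18; cross terms: (-40*-15 - 34*-14)=1076, (34*18 - 31*-15)=1077, (31*18 - -30*18)=1098, (-30*-14 - -40*18)=1140; twice the area = |4391| = 4391; area = 4391/2; answer 4391/2

4391/2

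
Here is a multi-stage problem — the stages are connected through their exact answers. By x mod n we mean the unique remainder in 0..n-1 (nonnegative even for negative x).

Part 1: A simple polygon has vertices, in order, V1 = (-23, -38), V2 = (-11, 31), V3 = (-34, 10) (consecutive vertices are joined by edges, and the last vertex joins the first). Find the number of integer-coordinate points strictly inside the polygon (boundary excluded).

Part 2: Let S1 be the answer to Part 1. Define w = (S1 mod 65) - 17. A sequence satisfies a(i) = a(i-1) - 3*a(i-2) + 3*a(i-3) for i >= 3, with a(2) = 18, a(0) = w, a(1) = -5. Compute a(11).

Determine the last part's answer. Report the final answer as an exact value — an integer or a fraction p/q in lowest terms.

2130

Part 1: cross terms: (-23*31 - -11*-38)=-1131, (-11*10 - -34*31)=944, (-34*-38 - -23*10)=1522; twice the area = |1335| = 1335; area = 1335/2; boundary points = 3 + 1 + 1 = 5; strictly interior points = area - boundary/2 + 1 = 666; answer 666
Part 2: S1 = 666; w = -1; a(3) = 1*(18) - 3*(-5) + 3*(-1) = 30; iterating: a(3)=30, a(4)=-39, a(5)=-75, a(6)=132, a(7)=240, a(8)=-381, a(9)=-705, a(10)=1158, a(11)=2130; answer 2130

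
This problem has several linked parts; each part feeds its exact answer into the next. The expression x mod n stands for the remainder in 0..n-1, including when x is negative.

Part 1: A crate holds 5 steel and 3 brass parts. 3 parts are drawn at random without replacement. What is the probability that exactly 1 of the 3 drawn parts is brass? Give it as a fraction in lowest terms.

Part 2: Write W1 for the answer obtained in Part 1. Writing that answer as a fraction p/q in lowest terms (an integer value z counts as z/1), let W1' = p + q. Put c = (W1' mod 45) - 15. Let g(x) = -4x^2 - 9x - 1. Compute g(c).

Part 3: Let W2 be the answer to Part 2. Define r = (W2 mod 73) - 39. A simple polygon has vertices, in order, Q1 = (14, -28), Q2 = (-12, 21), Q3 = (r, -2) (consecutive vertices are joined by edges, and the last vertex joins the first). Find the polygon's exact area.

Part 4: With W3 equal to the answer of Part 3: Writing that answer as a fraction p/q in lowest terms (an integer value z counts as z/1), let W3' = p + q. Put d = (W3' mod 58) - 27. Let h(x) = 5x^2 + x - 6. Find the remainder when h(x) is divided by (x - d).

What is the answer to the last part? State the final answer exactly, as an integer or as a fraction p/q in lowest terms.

Part 1: total draws C(8,3) = 56; favorable C(3,1)*C(5,2) = 30; P = 15/28; answer 15/28
Part 2: W1 = 15/28; threaded value p + q = 43; c = 28; -4*(28)^2 - 9*(28)^1 - 1 = (-3136) + (-252) + (-1) = -3389; answer -3389
Part 3: W2 = -3389; r = 3; cross terms: (14*21 - -12*-28)=-42, (-12*-2 - 3*21)=-39, (3*-28 - 14*-2)=-56; twice the area = |-137| = 137; area = 137/2; answer 137/2
Part 4: W3 = 137/2; threaded value p + q = 139; d = -4; remainder = value at the root: 5*(-4)^2 + 1*(-4)^1 - 6 = (80) + (-4) + (-6) = 70; answer 70

70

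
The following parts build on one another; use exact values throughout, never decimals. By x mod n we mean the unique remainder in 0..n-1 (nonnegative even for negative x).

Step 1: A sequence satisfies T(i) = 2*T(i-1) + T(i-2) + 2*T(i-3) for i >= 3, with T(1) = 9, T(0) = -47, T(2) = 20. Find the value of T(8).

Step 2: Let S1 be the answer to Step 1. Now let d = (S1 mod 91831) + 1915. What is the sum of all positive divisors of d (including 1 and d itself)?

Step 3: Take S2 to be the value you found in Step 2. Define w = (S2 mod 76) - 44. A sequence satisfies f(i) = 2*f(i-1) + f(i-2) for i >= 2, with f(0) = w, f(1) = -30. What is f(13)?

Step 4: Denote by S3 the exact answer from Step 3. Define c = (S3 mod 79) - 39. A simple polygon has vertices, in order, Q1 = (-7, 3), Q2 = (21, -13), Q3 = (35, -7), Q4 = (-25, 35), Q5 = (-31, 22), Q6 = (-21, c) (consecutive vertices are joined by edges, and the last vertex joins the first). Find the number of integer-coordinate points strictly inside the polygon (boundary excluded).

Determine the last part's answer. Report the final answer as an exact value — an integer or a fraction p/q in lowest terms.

1477

Step 1: T(3) = 2*(20) + 1*(9) + 2*(-47) = -45; iterating: T(3)=-45, T(4)=-52, T(5)=-109, T(6)=-360, T(7)=-933, T(8)=-2444; answer -2444
Step 2: S1 = -2444; d = 91302; 91302 = 2 * 3 * 15217; sigma = (1 + 2) * (1 + 3) * (1 + 15217) = 3 * 4 * 15218 = 182616; answer 182616
Step 3: S2 = 182616; w = 20; f(2) = 2*(-30) + 1*(20) = -40; iterating: f(2)=-40, f(3)=-110, f(4)=-260, f(5)=-630, f(6)=-1520, f(7)=-3670, f(8)=-8860, f(9)=-21390, f(10)=-51640, f(11)=-124670, f(12)=-300980, f(13)=-726630; answer -726630
Step 4: S3 = -726630; c = -27; cross terms: (-7*-13 - 21*3)=28, (21*-7 - 35*-13)=308, (35*35 - -25*-7)=1050, (-25*22 - -31*35)=535, (-31*-27 - -21*22)=1299, (-21*3 - -7*-27)=-252; twice the area = |2968| = 2968; area = 1484; boundary points = 4 + 2 + 6 + 1 + 1 + 2 = 16; strictly interior points = area - boundary/2 + 1 = 1477; answer 1477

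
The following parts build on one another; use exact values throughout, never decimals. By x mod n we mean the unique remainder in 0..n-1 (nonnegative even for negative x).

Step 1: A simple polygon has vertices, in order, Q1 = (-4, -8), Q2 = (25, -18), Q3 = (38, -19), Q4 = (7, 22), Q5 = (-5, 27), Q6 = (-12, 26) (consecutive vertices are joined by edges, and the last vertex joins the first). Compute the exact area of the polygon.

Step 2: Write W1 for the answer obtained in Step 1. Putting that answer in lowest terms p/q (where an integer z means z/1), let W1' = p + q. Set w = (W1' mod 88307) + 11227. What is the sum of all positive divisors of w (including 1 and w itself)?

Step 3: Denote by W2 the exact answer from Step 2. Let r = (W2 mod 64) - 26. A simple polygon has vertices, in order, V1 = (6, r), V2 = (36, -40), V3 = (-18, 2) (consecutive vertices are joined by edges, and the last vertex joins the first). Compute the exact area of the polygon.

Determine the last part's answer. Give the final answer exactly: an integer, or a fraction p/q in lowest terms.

1044

Step 1: cross terms: (-4*-18 - 25*-8)=272, (25*-19 - 38*-18)=209, (38*22 - 7*-19)=969, (7*27 - -5*22)=299, (-5*26 - -12*27)=194, (-12*-8 - -4*26)=200; twice the area = |2143| = 2143; area = 2143/2; answer 2143/2
Step 2: W1 = 2143/2; threaded value p + q = 2145; w = 13372; 13372 = 2^2 * 3343; sigma = (1 + 2 + 4) * (1 + 3343) = 7 * 3344 = 23408; answer 23408
Step 3: W2 = 23408; r = 22; cross terms: (6*-40 - 36*22)=-1032, (36*2 - -18*-40)=-648, (-18*22 - 6*2)=-408; twice the area = |-2088| = 2088; area = 1044; answer 1044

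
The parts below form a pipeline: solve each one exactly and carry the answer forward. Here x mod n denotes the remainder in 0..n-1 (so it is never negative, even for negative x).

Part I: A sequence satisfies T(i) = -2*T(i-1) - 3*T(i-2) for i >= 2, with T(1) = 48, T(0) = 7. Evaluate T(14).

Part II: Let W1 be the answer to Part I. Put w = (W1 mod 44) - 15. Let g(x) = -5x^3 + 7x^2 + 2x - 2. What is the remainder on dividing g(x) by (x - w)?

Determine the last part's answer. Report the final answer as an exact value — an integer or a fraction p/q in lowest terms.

Part I: T(2) = -2*(48) - 3*(7) = -117; iterating: T(2)=-117, T(3)=90, T(4)=171, T(5)=-612, T(6)=711, T(7)=414, T(8)=-2961, T(9)=4680, T(10)=-477, T(11)=-13086, T(12)=27603, T(13)=-15948, T(14)=-50913; answer -50913
Part II: W1 = -50913; w = 24; remainder = value at the root: -5*(24)^3 + 7*(24)^2 + 2*(24)^1 - 2 = (-69120) + (4032) + (48) + (-2) = -65042; answer -65042

-65042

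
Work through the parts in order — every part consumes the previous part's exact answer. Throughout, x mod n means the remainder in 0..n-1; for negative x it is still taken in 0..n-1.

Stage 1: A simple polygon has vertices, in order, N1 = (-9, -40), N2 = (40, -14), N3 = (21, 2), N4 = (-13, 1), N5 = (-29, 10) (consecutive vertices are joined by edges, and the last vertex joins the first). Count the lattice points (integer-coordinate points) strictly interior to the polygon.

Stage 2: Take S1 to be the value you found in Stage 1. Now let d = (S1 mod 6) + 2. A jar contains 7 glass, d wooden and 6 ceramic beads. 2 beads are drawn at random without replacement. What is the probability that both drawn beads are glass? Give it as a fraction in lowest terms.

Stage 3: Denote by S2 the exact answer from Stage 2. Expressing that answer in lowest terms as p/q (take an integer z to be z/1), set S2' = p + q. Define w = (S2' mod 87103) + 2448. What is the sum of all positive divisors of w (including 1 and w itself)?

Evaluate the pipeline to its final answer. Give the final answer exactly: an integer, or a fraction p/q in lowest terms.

Stage 1: cross terms: (-9*-14 - 40*-40)=1726, (40*2 - 21*-14)=374, (21*1 - -13*2)=47, (-13*10 - -29*1)=-101, (-29*-40 - -9*10)=1250; twice the area = |3296| = 3296; area = 1648; boundary points = 1 + 1 + 1 + 1 + 10 = 14; strictly interior points = area - boundary/2 + 1 = 1642; answer 1642
Stage 2: S1 = 1642; d = 6; total draws C(19,2) = 171; favorable C(7,2) = 21; P = 7/57; answer 7/57
Stage 3: S2 = 7/57; threaded value p + q = 64; w = 2512; 2512 = 2^4 * 157; sigma = (1 + 2 + 4 + 8 + 16) * (1 + 157) = 31 * 158 = 4898; answer 4898

4898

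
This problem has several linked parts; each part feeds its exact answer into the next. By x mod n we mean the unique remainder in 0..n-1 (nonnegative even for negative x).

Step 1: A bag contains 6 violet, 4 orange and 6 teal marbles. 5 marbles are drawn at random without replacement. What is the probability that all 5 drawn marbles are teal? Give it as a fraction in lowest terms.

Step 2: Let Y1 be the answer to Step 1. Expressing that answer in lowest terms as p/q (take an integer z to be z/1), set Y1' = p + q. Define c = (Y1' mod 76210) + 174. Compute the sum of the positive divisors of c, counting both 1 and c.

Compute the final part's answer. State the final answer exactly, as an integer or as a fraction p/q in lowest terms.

1408

Step 1: total draws C(16,5) = 4368; favorable C(6,5) = 6; P = 1/728; answer 1/728
Step 2: Y1 = 1/728; threaded value p + q = 729; c = 903; 903 = 3 * 7 * 43; sigma = (1 + 3) * (1 + 7) * (1 + 43) = 4 * 8 * 44 = 1408; answer 1408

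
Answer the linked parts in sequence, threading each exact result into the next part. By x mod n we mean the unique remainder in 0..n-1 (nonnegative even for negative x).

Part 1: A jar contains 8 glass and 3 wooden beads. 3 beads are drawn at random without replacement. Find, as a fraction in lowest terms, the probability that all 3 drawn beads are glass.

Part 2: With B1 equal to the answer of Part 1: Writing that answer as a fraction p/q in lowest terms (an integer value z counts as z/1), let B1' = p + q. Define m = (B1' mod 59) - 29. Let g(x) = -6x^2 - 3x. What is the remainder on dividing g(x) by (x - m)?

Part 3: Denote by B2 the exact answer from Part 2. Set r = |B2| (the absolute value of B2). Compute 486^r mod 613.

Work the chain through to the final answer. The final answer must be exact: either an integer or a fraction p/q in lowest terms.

Part 1: total draws C(11,3) = 165; favorable C(8,3) = 56; P = 56/165; answer 56/165
Part 2: B1 = 56/165; threaded value p + q = 221; m = 15; remainder = value at the root: -6*(15)^2 - 3*(15)^1 = (-1350) + (-45) = -1395; answer -1395
Part 3: B2 = -1395; r = 1395; squarings mod 613: 486^1=486, 486^2=191, 486^4=314, 486^8=516, 486^16=214, 486^32=434, 486^64=165, 486^128=253, 486^256=257, 486^512=458, 486^1024=118; 486^1395 = 486^1 * 486^2 * 486^16 * 486^32 * 486^64 * 486^256 * 486^1024 = 461 (mod 613); answer 461

461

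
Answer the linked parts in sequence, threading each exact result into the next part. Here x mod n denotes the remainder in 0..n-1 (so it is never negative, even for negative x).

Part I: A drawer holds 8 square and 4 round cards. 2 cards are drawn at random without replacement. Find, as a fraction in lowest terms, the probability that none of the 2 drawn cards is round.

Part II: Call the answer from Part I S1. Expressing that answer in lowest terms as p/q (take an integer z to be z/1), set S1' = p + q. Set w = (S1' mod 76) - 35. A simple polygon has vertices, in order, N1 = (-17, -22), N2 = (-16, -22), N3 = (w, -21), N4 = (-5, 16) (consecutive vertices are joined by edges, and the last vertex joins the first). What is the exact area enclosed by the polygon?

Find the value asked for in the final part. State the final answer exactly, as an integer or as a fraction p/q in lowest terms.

1091/2

Part I: total draws C(12,2) = 66; favorable C(8,2) = 28; P = 14/33; answer 14/33
Part II: S1 = 14/33; threaded value p + q = 47; w = 12; cross terms: (-17*-22 - -16*-22)=22, (-16*-21 - 12*-22)=600, (12*16 - -5*-21)=87, (-5*-22 - -17*16)=382; twice the area = |1091| = 1091; area = 1091/2; answer 1091/2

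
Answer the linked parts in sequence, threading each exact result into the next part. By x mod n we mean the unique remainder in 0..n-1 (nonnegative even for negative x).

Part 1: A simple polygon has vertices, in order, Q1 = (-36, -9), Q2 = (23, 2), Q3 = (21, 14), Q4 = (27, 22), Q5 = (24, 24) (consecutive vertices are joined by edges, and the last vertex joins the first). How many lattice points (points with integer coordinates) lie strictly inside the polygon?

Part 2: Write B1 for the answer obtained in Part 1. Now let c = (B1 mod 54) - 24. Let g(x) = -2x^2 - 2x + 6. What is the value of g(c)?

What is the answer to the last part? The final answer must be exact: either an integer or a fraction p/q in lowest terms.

Part 1: cross terms: (-36*2 - 23*-9)=135, (23*14 - 21*2)=280, (21*22 - 27*14)=84, (27*24 - 24*22)=120, (24*-9 - -36*24)=648; twice the area = |1267| = 1267; area = 1267/2; boundary points = 1 + 2 + 2 + 1 + 3 = 9; strictly interior points = area - boundary/2 + 1 = 630; answer 630
Part 2: B1 = 630; c = 12; -2*(12)^2 - 2*(12)^1 + 6 = (-288) + (-24) + (6) = -306; answer -306

-306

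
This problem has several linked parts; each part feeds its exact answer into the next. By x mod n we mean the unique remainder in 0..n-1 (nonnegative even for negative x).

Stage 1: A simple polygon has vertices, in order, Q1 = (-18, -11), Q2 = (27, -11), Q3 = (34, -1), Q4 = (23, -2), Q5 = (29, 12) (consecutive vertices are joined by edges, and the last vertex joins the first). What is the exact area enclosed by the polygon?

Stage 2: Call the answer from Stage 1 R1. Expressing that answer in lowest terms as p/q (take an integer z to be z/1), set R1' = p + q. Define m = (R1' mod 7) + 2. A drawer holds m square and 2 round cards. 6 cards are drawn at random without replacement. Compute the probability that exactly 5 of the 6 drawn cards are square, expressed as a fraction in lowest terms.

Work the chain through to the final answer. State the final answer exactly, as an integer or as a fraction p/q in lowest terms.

Stage 1: cross terms: (-18*-11 - 27*-11)=495, (27*-1 - 34*-11)=347, (34*-2 - 23*-1)=-45, (23*12 - 29*-2)=334, (29*-11 - -18*12)=-103; twice the area = |1028| = 1028; area = 514; answer 514
Stage 2: R1 = 514; threaded value p + q = 515; m = 6; total draws C(8,6) = 28; favorable C(6,5)*C(2,1) = 12; P = 3/7; answer 3/7

3/7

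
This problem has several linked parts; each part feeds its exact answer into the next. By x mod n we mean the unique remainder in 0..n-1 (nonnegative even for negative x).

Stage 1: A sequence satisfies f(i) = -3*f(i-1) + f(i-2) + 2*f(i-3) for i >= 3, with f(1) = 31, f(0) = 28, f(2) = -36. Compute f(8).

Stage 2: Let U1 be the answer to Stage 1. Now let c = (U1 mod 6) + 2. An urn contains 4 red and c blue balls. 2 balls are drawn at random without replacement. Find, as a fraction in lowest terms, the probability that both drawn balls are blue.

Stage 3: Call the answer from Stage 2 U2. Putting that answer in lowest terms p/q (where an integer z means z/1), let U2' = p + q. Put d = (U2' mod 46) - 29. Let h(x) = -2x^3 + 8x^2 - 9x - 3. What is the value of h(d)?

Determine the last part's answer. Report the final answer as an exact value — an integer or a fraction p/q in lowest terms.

4713

Stage 1: f(3) = -3*(-36) + 1*(31) + 2*(28) = 195; iterating: f(3)=195, f(4)=-559, f(5)=1800, f(6)=-5569, f(7)=17389, f(8)=-54136; answer -54136
Stage 2: U1 = -54136; c = 4; total draws C(8,2) = 28; favorable C(4,2) = 6; P = 3/14; answer 3/14
Stage 3: U2 = 3/14; threaded value p + q = 17; d = -12; -2*(-12)^3 + 8*(-12)^2 - 9*(-12)^1 - 3 = (3456) + (1152) + (108) + (-3) = 4713; answer 4713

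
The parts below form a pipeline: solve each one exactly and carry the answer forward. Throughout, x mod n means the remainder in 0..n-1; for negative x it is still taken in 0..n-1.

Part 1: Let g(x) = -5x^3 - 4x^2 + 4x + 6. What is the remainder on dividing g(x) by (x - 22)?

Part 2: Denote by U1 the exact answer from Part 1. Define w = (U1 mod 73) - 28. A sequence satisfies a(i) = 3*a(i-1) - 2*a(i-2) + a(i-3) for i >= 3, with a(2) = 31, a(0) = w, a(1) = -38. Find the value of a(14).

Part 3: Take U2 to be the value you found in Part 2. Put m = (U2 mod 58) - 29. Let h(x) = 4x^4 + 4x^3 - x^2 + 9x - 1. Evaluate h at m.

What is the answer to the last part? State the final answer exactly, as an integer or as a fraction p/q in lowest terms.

Part 1: remainder = value at the root: -5*(22)^3 - 4*(22)^2 + 4*(22)^1 + 6 = (-53240) + (-1936) + (88) + (6) = -55082; answer -55082
Part 2: U1 = -55082; w = 5; a(3) = 3*(31) - 2*(-38) + 1*(5) = 174; iterating: a(3)=174, a(4)=422, a(5)=949, a(6)=2177, a(7)=5055, a(8)=11760, a(9)=27347, a(10)=63576, a(11)=147794, a(12)=343577, a(13)=798719, a(14)=1856797; answer 1856797
Part 3: U2 = 1856797; m = 14; 4*(14)^4 + 4*(14)^3 - 1*(14)^2 + 9*(14)^1 - 1 = (153664) + (10976) + (-196) + (126) + (-1) = 164569; answer 164569

164569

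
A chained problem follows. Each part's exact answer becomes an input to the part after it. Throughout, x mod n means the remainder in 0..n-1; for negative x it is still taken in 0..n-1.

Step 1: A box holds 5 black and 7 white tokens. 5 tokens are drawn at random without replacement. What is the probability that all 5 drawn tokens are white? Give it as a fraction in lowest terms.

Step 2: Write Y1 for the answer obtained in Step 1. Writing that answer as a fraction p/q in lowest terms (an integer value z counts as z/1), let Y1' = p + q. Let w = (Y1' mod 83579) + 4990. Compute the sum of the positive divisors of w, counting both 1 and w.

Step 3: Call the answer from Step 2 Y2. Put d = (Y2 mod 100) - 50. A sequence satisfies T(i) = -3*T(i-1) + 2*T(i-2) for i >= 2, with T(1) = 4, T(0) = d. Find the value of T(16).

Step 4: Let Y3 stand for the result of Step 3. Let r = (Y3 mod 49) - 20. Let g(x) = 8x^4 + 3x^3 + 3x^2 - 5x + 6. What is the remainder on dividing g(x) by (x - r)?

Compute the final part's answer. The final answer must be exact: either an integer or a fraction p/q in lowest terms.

Step 1: total draws C(12,5) = 792; favorable C(7,5) = 21; P = 7/264; answer 7/264
Step 2: Y1 = 7/264; threaded value p + q = 271; w = 5261; 5261 is prime, so its only divisors are 1 and 5261; sigma = 1 + 5261 = 5262; answer 5262
Step 3: Y2 = 5262; d = 12; T(2) = -3*(4) + 2*(12) = 12; iterating: T(2)=12, T(3)=-28, T(4)=108, T(5)=-380, T(6)=1356, T(7)=-4828, T(8)=17196, T(9)=-61244, T(10)=218124, T(11)=-776860, T(12)=2766828, T(13)=-9854204, T(14)=35096268, T(15)=-124997212, T(16)=445184172; answer 445184172
Step 4: Y3 = 445184172; r = -7; remainder = value at the root: 8*(-7)^4 + 3*(-7)^3 + 3*(-7)^2 - 5*(-7)^1 + 6 = (19208) + (-1029) + (147) + (35) + (6) = 18367; answer 18367

18367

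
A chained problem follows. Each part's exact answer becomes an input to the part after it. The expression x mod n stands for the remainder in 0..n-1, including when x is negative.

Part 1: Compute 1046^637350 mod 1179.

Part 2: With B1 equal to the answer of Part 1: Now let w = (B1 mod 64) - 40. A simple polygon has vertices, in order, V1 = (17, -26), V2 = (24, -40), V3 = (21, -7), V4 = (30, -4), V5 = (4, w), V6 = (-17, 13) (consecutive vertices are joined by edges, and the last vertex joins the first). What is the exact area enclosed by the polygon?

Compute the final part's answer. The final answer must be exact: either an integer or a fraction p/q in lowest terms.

1689/2

Part 1: squarings mod 1179: 1046^1=1046, 1046^2=4, 1046^4=16, 1046^8=256, 1046^16=691, 1046^32=1165, 1046^64=196, 1046^128=688, 1046^256=565, 1046^512=895, 1046^1024=484, 1046^2048=814, 1046^4096=1177, 1046^8192=4, 1046^16384=16, 1046^32768=256, 1046^65536=691, 1046^131072=1165, 1046^262144=196, 1046^524288=688; 1046^637350 = 1046^2 * 1046^4 * 1046^32 * 1046^128 * 1046^256 * 1046^2048 * 1046^4096 * 1046^8192 * 1046^32768 * 1046^65536 * 1046^524288 = 694 (mod 1179); answer 694
Part 2: B1 = 694; w = 14; cross terms: (17*-40 - 24*-26)=-56, (24*-7 - 21*-40)=672, (21*-4 - 30*-7)=126, (30*14 - 4*-4)=436, (4*13 - -17*14)=290, (-17*-26 - 17*13)=221; twice the area = |1689| = 1689; area = 1689/2; answer 1689/2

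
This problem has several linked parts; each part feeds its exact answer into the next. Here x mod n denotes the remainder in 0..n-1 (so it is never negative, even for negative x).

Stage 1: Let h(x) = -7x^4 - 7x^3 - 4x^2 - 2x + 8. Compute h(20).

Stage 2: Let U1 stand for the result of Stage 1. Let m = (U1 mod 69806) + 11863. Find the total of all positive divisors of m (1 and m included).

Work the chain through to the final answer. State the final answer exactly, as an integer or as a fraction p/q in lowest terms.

Stage 1: -7*(20)^4 - 7*(20)^3 - 4*(20)^2 - 2*(20)^1 + 8 = (-1120000) + (-56000) + (-1600) + (-40) + (8) = -1177632; answer -1177632
Stage 2: U1 = -1177632; m = 20933; 20933 = 11^2 * 173; sigma = (1 + 11 + 121) * (1 + 173) = 133 * 174 = 23142; answer 23142

23142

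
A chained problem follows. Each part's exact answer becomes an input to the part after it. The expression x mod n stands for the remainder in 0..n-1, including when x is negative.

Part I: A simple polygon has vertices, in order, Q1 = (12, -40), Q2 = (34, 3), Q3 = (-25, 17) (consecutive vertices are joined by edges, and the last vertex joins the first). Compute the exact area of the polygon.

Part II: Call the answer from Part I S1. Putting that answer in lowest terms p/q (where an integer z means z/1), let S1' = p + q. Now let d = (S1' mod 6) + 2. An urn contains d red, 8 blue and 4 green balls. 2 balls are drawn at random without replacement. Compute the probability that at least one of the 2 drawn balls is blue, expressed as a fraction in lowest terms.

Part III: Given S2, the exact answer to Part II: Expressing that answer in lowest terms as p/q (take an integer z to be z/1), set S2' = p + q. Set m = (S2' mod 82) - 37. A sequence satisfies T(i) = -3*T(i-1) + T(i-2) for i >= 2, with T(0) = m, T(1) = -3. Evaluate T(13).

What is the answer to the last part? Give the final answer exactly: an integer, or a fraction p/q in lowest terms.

Part I: cross terms: (12*3 - 34*-40)=1396, (34*17 - -25*3)=653, (-25*-40 - 12*17)=796; twice the area = |2845| = 2845; area = 2845/2; answer 2845/2
Part II: S1 = 2845/2; threaded value p + q = 2847; d = 5; total draws C(17,2) = 136; complement C(9,2) = 36; favorable 136 - 36 = 100; P = 25/34; answer 25/34
Part III: S2 = 25/34; threaded value p + q = 59; m = 22; T(2) = -3*(-3) + 1*(22) = 31; iterating: T(2)=31, T(3)=-96, T(4)=319, T(5)=-1053, T(6)=3478, T(7)=-11487, T(8)=37939, T(9)=-125304, T(10)=413851, T(11)=-1366857, T(12)=4514422, T(13)=-14910123; answer -14910123

-14910123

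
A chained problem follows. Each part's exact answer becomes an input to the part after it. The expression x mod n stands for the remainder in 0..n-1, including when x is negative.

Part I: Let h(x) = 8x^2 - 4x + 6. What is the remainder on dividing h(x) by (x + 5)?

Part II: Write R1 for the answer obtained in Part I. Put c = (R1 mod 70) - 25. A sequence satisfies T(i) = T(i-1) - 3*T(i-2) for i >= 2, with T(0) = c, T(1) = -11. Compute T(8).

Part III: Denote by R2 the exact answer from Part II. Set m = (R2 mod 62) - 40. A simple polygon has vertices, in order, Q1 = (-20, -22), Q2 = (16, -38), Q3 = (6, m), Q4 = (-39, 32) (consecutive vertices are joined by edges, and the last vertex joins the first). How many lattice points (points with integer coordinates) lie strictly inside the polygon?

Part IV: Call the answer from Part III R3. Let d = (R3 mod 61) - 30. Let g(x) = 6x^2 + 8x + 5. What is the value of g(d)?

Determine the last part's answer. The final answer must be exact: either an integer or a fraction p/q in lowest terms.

Part I: remainder = value at the root: 8*(-5)^2 - 4*(-5)^1 + 6 = (200) + (20) + (6) = 226; answer 226
Part II: R1 = 226; c = -9; T(2) = 1*(-11) - 3*(-9) = 16; iterating: T(2)=16, T(3)=49, T(4)=1, T(5)=-146, T(6)=-149, T(7)=289, T(8)=736; answer 736
Part III: R2 = 736; m = 14; cross terms: (-20*-38 - 16*-22)=1112, (16*14 - 6*-38)=452, (6*32 - -39*14)=738, (-39*-22 - -20*32)=1498; twice the area = |3800| = 3800; area = 1900; boundary points = 4 + 2 + 9 + 1 = 16; strictly interior points = area - boundary/2 + 1 = 1893; answer 1893
Part IV: R3 = 1893; d = -28; 6*(-28)^2 + 8*(-28)^1 + 5 = (4704) + (-224) + (5) = 4485; answer 4485

4485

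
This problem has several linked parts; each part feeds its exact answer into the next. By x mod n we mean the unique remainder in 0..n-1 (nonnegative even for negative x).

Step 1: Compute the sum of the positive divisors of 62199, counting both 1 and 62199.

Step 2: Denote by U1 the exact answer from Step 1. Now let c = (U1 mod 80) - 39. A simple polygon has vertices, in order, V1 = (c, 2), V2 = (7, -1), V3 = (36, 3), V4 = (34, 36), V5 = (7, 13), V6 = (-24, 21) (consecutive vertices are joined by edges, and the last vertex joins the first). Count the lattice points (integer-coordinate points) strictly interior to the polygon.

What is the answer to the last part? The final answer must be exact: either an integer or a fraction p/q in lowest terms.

1169

Step 1: 62199 = 3^2 * 6911; sigma = (1 + 3 + 9) * (1 + 6911) = 13 * 6912 = 89856; answer 89856
Step 2: U1 = 89856; c = -23; cross terms: (-23*-1 - 7*2)=9, (7*3 - 36*-1)=57, (36*36 - 34*3)=1194, (34*13 - 7*36)=190, (7*21 - -24*13)=459, (-24*2 - -23*21)=435; twice the area = |2344| = 2344; area = 1172; boundary points = 3 + 1 + 1 + 1 + 1 + 1 = 8; strictly interior points = area - boundary/2 + 1 = 1169; answer 1169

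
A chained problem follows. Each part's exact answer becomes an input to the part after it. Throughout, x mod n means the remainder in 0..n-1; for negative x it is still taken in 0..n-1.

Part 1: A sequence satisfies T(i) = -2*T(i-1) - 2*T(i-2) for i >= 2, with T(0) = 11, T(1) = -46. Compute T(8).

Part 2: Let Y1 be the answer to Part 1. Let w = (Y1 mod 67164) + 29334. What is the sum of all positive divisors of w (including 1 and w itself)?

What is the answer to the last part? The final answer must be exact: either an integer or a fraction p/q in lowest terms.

57456

Part 1: T(2) = -2*(-46) - 2*(11) = 70; iterating: T(2)=70, T(3)=-48, T(4)=-44, T(5)=184, T(6)=-280, T(7)=192, T(8)=176; answer 176
Part 2: Y1 = 176; w = 29510; 29510 = 2 * 5 * 13 * 227; sigma = (1 + 2) * (1 + 5) * (1 + 13) * (1 + 227) = 3 * 6 * 14 * 228 = 57456; answer 57456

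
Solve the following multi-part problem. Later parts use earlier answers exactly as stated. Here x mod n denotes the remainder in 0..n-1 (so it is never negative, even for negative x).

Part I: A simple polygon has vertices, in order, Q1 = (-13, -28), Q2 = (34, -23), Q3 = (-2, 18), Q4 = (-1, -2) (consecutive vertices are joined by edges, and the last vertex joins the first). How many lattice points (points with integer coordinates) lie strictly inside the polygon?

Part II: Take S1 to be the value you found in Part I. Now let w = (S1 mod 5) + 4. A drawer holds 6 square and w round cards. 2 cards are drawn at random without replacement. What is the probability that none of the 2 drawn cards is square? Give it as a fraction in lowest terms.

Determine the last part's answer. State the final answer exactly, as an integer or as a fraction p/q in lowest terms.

4/13

Part I: cross terms: (-13*-23 - 34*-28)=1251, (34*18 - -2*-23)=566, (-2*-2 - -1*18)=22, (-1*-28 - -13*-2)=2; twice the area = |1841| = 1841; area = 1841/2; boundary points = 1 + 1 + 1 + 2 = 5; strictly interior points = area - boundary/2 + 1 = 919; answer 919
Part II: S1 = 919; w = 8; total draws C(14,2) = 91; favorable C(8,2) = 28; P = 4/13; answer 4/13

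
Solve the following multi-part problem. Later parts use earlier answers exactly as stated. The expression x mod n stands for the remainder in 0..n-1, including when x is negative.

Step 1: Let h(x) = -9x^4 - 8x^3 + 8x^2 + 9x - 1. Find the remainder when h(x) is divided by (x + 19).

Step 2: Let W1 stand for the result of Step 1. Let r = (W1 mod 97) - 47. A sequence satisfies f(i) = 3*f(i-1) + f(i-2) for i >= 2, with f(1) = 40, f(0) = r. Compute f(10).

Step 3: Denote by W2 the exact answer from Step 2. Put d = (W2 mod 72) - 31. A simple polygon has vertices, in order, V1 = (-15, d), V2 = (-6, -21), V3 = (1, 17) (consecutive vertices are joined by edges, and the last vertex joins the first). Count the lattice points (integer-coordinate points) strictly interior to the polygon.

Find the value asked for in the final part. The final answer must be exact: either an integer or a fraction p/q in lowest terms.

260

Step 1: remainder = value at the root: -9*(-19)^4 - 8*(-19)^3 + 8*(-19)^2 + 9*(-19)^1 - 1 = (-1172889) + (54872) + (2888) + (-171) + (-1) = -1115301; answer -1115301
Step 2: W1 = -1115301; r = -42; f(2) = 3*(40) + 1*(-42) = 78; iterating: f(2)=78, f(3)=274, f(4)=900, f(5)=2974, f(6)=9822, f(7)=32440, f(8)=107142, f(9)=353866, f(10)=1168740; answer 1168740
Step 3: W2 = 1168740; d = 5; cross terms: (-15*-21 - -6*5)=345, (-6*17 - 1*-21)=-81, (1*5 - -15*17)=260; twice the area = |524| = 524; area = 262; boundary points = 1 + 1 + 4 = 6; strictly interior points = area - boundary/2 + 1 = 260; answer 260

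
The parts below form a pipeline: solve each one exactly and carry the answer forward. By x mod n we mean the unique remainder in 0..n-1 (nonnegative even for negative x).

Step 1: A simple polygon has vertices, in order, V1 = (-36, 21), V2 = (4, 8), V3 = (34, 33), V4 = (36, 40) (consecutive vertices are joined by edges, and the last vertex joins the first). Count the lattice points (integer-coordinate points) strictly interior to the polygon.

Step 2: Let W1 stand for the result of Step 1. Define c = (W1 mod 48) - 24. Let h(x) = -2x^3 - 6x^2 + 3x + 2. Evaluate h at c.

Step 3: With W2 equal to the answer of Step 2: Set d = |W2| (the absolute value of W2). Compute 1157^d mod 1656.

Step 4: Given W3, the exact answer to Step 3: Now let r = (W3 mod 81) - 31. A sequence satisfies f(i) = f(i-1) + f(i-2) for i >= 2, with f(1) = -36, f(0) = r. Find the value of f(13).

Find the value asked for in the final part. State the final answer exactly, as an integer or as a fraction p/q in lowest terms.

Step 1: cross terms: (-36*8 - 4*21)=-372, (4*33 - 34*8)=-140, (34*40 - 36*33)=172, (36*21 - -36*40)=2196; twice the area = |1856| = 1856; area = 928; boundary points = 1 + 5 + 1 + 1 = 8; strictly interior points = area - boundary/2 + 1 = 925; answer 925
Step 2: W1 = 925; c = -11; -2*(-11)^3 - 6*(-11)^2 + 3*(-11)^1 + 2 = (2662) + (-726) + (-33) + (2) = 1905; answer 1905
Step 3: W2 = 1905; d = 1905; squarings mod 1656: 1157^1=1157, 1157^2=601, 1157^4=193, 1157^8=817, 1157^16=121, 1157^32=1393, 1157^64=1273, 1157^128=961, 1157^256=1129, 1157^512=1177, 1157^1024=913; 1157^1905 = 1157^1 * 1157^16 * 1157^32 * 1157^64 * 1157^256 * 1157^512 * 1157^1024 = 917 (mod 1656); answer 917
Step 4: W3 = 917; r = -5; f(2) = 1*(-36) + 1*(-5) = -41; iterating: f(2)=-41, f(3)=-77, f(4)=-118, f(5)=-195, f(6)=-313, f(7)=-508, f(8)=-821, f(9)=-1329, f(10)=-2150, f(11)=-3479, f(12)=-5629, f(13)=-9108; answer -9108

-9108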